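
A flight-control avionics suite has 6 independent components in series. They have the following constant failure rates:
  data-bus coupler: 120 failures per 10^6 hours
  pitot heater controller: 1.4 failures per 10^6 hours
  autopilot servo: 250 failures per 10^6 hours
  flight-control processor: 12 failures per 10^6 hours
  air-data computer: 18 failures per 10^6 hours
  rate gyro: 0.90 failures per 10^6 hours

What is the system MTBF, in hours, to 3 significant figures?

2490

Series of exponential components: λ_sys = Σ λ_i
λ_sys = 0.00012 + 0.0000014 + 0.00025 + 0.000012 + 0.000018 + 0.00000090 = 4.0230e-04 /h
MTBF = 1 / λ_sys = 2490 h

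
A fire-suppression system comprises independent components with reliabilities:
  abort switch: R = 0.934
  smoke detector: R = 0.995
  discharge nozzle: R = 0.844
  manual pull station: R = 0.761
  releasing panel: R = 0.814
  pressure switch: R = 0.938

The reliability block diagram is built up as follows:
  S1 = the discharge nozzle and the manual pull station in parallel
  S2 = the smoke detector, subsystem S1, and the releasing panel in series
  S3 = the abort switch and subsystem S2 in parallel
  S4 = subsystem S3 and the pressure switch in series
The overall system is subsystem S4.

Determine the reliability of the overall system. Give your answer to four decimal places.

Parallel (discharge nozzle and manual pull station): 1 − (1 − 0.844000)(1 − 0.761000) = 0.962716
Series (smoke detector, [0.962716], and releasing panel): 0.995000 × 0.962716 × 0.814000 = 0.779733
Parallel (abort switch and [0.779733]): 1 − (1 − 0.934000)(1 − 0.779733) = 0.985462
Series ([0.985462] and pressure switch): 0.985462 × 0.938000 = 0.9244

0.9244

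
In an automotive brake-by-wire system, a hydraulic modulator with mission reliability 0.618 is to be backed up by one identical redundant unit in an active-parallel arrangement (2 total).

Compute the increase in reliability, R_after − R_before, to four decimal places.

0.2361

R_before = 0.618
R_after = 1 − (1 − 0.618)^2 = 0.8541
ΔR = 0.8541 − 0.618 = 0.2361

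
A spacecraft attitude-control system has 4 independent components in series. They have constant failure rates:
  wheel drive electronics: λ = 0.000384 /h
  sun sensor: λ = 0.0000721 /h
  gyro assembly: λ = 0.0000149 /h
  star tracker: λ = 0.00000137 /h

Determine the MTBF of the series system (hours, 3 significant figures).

Series of exponential components: λ_sys = Σ λ_i
λ_sys = 0.000384 + 0.0000721 + 0.0000149 + 0.00000137 = 4.7237e-04 /h
MTBF = 1 / λ_sys = 2120 h

2120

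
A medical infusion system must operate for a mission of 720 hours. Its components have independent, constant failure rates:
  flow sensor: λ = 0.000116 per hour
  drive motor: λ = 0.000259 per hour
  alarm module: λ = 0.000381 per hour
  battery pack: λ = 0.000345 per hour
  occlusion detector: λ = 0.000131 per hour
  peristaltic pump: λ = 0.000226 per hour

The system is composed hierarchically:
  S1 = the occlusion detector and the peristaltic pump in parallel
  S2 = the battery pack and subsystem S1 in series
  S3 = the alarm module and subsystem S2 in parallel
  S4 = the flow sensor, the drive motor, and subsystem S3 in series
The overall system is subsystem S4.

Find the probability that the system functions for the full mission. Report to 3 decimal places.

R(flow sensor) = exp(−0.000116 × 720) = 0.91987
R(drive motor) = exp(−0.000259 × 720) = 0.82988
R(alarm module) = exp(−0.000381 × 720) = 0.76009
R(battery pack) = exp(−0.000345 × 720) = 0.78005
R(occlusion detector) = exp(−0.000131 × 720) = 0.90999
R(peristaltic pump) = exp(−0.000226 × 720) = 0.84983
Parallel (occlusion detector and peristaltic pump): 1 − (1 − 0.90999)(1 − 0.84983) = 0.98648
Series (battery pack and [0.98648]): 0.78005 × 0.98648 = 0.76950
Parallel (alarm module and [0.76950]): 1 − (1 − 0.76009)(1 − 0.76950) = 0.94470
Series (flow sensor, drive motor, and [0.94470]): 0.91987 × 0.82988 × 0.94470 = 0.721

0.721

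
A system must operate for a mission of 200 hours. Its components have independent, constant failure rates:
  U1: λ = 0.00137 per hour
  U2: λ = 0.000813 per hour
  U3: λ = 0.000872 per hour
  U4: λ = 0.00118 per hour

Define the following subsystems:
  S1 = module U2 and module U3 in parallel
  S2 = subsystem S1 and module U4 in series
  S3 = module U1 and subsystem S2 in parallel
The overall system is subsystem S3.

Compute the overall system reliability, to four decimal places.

R(U1) = exp(−0.00137 × 200) = 0.760332
R(U2) = exp(−0.000813 × 200) = 0.849931
R(U3) = exp(−0.000872 × 200) = 0.839961
R(U4) = exp(−0.00118 × 200) = 0.789781
Parallel (U2 and U3): 1 − (1 − 0.849931)(1 − 0.839961) = 0.975983
Series ([0.975983] and U4): 0.975983 × 0.789781 = 0.770813
Parallel (U1 and [0.770813]): 1 − (1 − 0.760332)(1 − 0.770813) = 0.9451

0.9451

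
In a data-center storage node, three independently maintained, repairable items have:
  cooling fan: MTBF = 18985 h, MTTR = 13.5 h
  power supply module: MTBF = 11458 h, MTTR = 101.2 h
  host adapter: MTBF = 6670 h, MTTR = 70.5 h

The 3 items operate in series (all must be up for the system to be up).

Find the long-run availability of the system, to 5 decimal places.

A(cooling fan) = MTBF/(MTBF+MTTR) = 18985/(18985+13.5) = 0.999289
A(power supply module) = MTBF/(MTBF+MTTR) = 11458/(11458+101.2) = 0.991245
A(host adapter) = MTBF/(MTBF+MTTR) = 6670/(6670+70.5) = 0.989541
Series availability: 0.999289 × 0.991245 × 0.989541 = 0.98018

0.98018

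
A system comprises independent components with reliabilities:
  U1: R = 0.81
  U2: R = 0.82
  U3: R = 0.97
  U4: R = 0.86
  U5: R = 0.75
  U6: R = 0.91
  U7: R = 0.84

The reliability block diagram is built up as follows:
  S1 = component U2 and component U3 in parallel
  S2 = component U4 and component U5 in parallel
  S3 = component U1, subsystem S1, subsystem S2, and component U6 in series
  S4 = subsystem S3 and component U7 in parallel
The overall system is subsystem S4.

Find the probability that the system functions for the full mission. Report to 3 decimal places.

Parallel (U2 and U3): 1 − (1 − 0.82000)(1 − 0.97000) = 0.99460
Parallel (U4 and U5): 1 − (1 − 0.86000)(1 − 0.75000) = 0.96500
Series (U1, [0.99460], [0.96500], and U6): 0.81000 × 0.99460 × 0.96500 × 0.91000 = 0.70746
Parallel ([0.70746] and U7): 1 − (1 − 0.70746)(1 − 0.84000) = 0.953

0.953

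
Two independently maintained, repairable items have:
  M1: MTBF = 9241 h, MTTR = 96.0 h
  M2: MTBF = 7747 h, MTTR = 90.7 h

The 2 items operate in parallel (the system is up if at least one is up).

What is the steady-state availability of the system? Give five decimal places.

A(M1) = MTBF/(MTBF+MTTR) = 9241/(9241+96.0) = 0.989718
A(M2) = MTBF/(MTBF+MTTR) = 7747/(7747+90.7) = 0.988428
Parallel availability: 1 − (1 − 0.989718)(1 − 0.988428) = 0.99988

0.99988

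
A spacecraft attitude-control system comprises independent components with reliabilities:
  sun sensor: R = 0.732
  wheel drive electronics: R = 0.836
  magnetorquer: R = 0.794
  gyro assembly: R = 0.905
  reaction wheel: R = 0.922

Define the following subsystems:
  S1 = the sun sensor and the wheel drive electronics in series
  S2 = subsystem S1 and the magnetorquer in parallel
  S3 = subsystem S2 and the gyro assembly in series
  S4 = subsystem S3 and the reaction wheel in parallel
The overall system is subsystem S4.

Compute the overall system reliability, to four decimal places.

0.9869

Series (sun sensor and wheel drive electronics): 0.732000 × 0.836000 = 0.611952
Parallel ([0.611952] and magnetorquer): 1 − (1 − 0.611952)(1 − 0.794000) = 0.920062
Series ([0.920062] and gyro assembly): 0.920062 × 0.905000 = 0.832656
Parallel ([0.832656] and reaction wheel): 1 − (1 − 0.832656)(1 − 0.922000) = 0.9869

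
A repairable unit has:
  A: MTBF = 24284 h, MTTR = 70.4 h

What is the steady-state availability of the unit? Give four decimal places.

A(A) = MTBF/(MTBF+MTTR) = 24284/(24284+70.4) = 0.9971

0.9971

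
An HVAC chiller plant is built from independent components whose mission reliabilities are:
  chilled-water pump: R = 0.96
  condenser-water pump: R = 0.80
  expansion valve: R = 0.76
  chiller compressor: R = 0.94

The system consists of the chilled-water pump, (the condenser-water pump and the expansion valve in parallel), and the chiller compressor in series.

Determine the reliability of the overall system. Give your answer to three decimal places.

0.859

Parallel (condenser-water pump and expansion valve): 1 − (1 − 0.80000)(1 − 0.76000) = 0.95200
Series (chilled-water pump, [0.95200], and chiller compressor): 0.96000 × 0.95200 × 0.94000 = 0.859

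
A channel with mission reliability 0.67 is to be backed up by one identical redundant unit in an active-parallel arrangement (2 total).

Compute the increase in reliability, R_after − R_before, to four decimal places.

0.2211

R_before = 0.67
R_after = 1 − (1 − 0.67)^2 = 0.8911
ΔR = 0.8911 − 0.67 = 0.2211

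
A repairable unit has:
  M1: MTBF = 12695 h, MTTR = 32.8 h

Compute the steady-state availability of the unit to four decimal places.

A(M1) = MTBF/(MTBF+MTTR) = 12695/(12695+32.8) = 0.9974

0.9974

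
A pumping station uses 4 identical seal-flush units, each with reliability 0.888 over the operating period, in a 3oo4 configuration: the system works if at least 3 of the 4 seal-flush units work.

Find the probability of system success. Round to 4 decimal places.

R = Σ_{i=3}^{4} C(4,i) p^i (1−p)^{4−i} with p = 0.888
C(4,3)·0.888^3·0.112^1 = 0.313702
C(4,4)·0.888^4·0.112^0 = 0.621802
Sum = 0.9355

0.9355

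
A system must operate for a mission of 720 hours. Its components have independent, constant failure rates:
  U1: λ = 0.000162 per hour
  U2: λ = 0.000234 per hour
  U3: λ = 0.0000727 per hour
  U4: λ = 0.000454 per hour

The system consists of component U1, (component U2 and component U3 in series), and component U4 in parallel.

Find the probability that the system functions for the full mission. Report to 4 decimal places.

0.9939

R(U1) = exp(−0.000162 × 720) = 0.889906
R(U2) = exp(−0.000234 × 720) = 0.844948
R(U3) = exp(−0.0000727 × 720) = 0.949002
R(U4) = exp(−0.000454 × 720) = 0.721170
Series (U2 and U3): 0.844948 × 0.949002 = 0.801857
Parallel (U1, [0.801857], and U4): 1 − (1 − 0.889906)(1 − 0.801857)(1 − 0.721170) = 0.9939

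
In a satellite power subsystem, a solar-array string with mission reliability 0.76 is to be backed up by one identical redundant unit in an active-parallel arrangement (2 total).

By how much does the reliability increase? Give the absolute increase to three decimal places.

R_before = 0.76
R_after = 1 − (1 − 0.76)^2 = 0.942
ΔR = 0.942 − 0.76 = 0.182

0.182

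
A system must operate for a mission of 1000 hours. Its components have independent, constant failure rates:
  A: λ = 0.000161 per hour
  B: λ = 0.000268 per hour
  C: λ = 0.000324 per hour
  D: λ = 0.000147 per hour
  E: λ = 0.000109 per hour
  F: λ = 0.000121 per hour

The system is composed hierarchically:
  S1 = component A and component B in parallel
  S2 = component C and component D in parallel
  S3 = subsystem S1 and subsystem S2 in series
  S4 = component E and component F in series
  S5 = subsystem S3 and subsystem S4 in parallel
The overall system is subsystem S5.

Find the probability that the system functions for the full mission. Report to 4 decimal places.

R(A) = exp(−0.000161 × 1000) = 0.851292
R(B) = exp(−0.000268 × 1000) = 0.764908
R(C) = exp(−0.000324 × 1000) = 0.723250
R(D) = exp(−0.000147 × 1000) = 0.863294
R(E) = exp(−0.000109 × 1000) = 0.896730
R(F) = exp(−0.000121 × 1000) = 0.886034
Parallel (A and B): 1 − (1 − 0.851292)(1 − 0.764908) = 0.965040
Parallel (C and D): 1 − (1 − 0.723250)(1 − 0.863294) = 0.962167
Series ([0.965040] and [0.962167]): 0.965040 × 0.962167 = 0.928530
Series (E and F): 0.896730 × 0.886034 = 0.794533
Parallel ([0.928530] and [0.794533]): 1 − (1 − 0.928530)(1 − 0.794533) = 0.9853

0.9853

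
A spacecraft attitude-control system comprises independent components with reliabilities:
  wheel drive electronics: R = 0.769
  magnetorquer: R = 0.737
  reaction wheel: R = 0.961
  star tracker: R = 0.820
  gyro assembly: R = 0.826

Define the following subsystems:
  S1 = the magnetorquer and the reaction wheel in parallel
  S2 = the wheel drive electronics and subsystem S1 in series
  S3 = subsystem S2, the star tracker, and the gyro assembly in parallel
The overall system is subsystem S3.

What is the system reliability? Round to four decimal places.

0.9925

Parallel (magnetorquer and reaction wheel): 1 − (1 − 0.737000)(1 − 0.961000) = 0.989743
Series (wheel drive electronics and [0.989743]): 0.769000 × 0.989743 = 0.761112
Parallel ([0.761112], star tracker, and gyro assembly): 1 − (1 − 0.761112)(1 − 0.820000)(1 − 0.826000) = 0.9925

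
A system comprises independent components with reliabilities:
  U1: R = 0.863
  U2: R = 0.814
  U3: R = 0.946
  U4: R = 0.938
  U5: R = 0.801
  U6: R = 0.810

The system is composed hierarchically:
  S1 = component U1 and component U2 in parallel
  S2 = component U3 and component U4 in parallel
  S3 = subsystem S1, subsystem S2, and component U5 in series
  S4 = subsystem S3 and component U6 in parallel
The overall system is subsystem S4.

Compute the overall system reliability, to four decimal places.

0.9578

Parallel (U1 and U2): 1 − (1 − 0.863000)(1 − 0.814000) = 0.974518
Parallel (U3 and U4): 1 − (1 − 0.946000)(1 − 0.938000) = 0.996652
Series ([0.974518], [0.996652], and U5): 0.974518 × 0.996652 × 0.801000 = 0.777976
Parallel ([0.777976] and U6): 1 − (1 − 0.777976)(1 − 0.810000) = 0.9578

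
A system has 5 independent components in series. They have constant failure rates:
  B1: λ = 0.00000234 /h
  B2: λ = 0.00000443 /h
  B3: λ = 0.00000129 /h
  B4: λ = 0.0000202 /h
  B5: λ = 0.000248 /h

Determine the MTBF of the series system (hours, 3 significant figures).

Series of exponential components: λ_sys = Σ λ_i
λ_sys = 0.00000234 + 0.00000443 + 0.00000129 + 0.0000202 + 0.000248 = 2.7626e-04 /h
MTBF = 1 / λ_sys = 3620 h

3620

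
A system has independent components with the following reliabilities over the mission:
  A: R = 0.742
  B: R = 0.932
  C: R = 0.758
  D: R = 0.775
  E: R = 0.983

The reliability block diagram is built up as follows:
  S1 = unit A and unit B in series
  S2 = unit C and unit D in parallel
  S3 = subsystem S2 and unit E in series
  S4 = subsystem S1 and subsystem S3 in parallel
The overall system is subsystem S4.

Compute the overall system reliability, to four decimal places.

0.9782

Series (A and B): 0.742000 × 0.932000 = 0.691544
Parallel (C and D): 1 − (1 − 0.758000)(1 − 0.775000) = 0.945550
Series ([0.945550] and E): 0.945550 × 0.983000 = 0.929476
Parallel ([0.691544] and [0.929476]): 1 − (1 − 0.691544)(1 − 0.929476) = 0.9782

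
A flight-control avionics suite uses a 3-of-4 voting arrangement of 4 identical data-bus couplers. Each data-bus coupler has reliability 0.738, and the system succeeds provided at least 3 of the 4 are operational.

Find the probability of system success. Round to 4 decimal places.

R = Σ_{i=3}^{4} C(4,i) p^i (1−p)^{4−i} with p = 0.738
C(4,3)·0.738^3·0.262^1 = 0.421241
C(4,4)·0.738^4·0.262^0 = 0.296637
Sum = 0.7179

0.7179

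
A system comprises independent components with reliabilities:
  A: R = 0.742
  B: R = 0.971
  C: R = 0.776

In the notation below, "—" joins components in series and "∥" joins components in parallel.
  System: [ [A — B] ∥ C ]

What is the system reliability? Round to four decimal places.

Series (A and B): 0.742000 × 0.971000 = 0.720482
Parallel ([0.720482] and C): 1 − (1 − 0.720482)(1 − 0.776000) = 0.9374

0.9374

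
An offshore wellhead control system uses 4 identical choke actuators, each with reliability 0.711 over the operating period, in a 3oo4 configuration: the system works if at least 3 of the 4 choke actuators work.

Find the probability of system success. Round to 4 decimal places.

0.6710

R = Σ_{i=3}^{4} C(4,i) p^i (1−p)^{4−i} with p = 0.711
C(4,3)·0.711^3·0.289^1 = 0.415496
C(4,4)·0.711^4·0.289^0 = 0.255551
Sum = 0.6710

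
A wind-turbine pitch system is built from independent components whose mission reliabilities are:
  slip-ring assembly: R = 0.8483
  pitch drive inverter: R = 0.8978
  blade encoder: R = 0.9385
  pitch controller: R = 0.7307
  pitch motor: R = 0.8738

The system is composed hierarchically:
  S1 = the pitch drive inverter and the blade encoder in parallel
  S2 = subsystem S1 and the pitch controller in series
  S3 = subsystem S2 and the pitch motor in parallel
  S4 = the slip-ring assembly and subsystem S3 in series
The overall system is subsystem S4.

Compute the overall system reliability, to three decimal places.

0.819

Parallel (pitch drive inverter and blade encoder): 1 − (1 − 0.89780)(1 − 0.93850) = 0.99371
Series ([0.99371] and pitch controller): 0.99371 × 0.73070 = 0.72610
Parallel ([0.72610] and pitch motor): 1 − (1 − 0.72610)(1 − 0.87380) = 0.96543
Series (slip-ring assembly and [0.96543]): 0.84830 × 0.96543 = 0.819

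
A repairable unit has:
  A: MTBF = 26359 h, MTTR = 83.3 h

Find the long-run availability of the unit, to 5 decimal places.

0.99685

A(A) = MTBF/(MTBF+MTTR) = 26359/(26359+83.3) = 0.99685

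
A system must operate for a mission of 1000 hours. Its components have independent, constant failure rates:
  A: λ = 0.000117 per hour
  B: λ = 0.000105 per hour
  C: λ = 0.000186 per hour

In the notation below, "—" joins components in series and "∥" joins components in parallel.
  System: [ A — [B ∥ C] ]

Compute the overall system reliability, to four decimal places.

0.8745

R(A) = exp(−0.000117 × 1000) = 0.889585
R(B) = exp(−0.000105 × 1000) = 0.900325
R(C) = exp(−0.000186 × 1000) = 0.830274
Parallel (B and C): 1 − (1 − 0.900325)(1 − 0.830274) = 0.983083
Series (A and [0.983083]): 0.889585 × 0.983083 = 0.8745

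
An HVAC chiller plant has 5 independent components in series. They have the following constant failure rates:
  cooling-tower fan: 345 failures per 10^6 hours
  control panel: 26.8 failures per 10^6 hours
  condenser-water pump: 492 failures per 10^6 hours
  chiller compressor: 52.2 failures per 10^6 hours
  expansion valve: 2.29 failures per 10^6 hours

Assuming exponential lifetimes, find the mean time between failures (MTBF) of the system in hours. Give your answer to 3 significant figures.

Series of exponential components: λ_sys = Σ λ_i
λ_sys = 0.000345 + 0.0000268 + 0.000492 + 0.0000522 + 0.00000229 = 9.1829e-04 /h
MTBF = 1 / λ_sys = 1090 h

1090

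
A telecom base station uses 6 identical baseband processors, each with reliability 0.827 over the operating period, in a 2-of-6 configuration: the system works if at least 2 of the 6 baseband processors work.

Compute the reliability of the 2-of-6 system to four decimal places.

R = Σ_{i=2}^{6} C(6,i) p^i (1−p)^{6−i} with p = 0.827
C(6,2)·0.827^2·0.173^4 = 0.009189
C(6,3)·0.827^3·0.173^3 = 0.058571
C(6,4)·0.827^4·0.173^2 = 0.209993
C(6,5)·0.827^5·0.173^1 = 0.401536
C(6,6)·0.827^6·0.173^0 = 0.319914
Sum = 0.9992

0.9992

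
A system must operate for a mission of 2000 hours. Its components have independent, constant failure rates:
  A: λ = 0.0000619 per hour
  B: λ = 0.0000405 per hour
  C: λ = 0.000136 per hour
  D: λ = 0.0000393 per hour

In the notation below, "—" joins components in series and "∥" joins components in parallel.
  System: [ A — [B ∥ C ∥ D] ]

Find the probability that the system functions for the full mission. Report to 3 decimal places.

0.882

R(A) = exp(−0.0000619 × 2000) = 0.88356
R(B) = exp(−0.0000405 × 2000) = 0.92219
R(C) = exp(−0.000136 × 2000) = 0.76185
R(D) = exp(−0.0000393 × 2000) = 0.92441
Parallel (B, C, and D): 1 − (1 − 0.92219)(1 − 0.76185)(1 − 0.92441) = 0.99860
Series (A and [0.99860]): 0.88356 × 0.99860 = 0.882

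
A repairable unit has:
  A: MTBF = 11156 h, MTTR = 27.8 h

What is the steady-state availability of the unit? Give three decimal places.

A(A) = MTBF/(MTBF+MTTR) = 11156/(11156+27.8) = 0.998

0.998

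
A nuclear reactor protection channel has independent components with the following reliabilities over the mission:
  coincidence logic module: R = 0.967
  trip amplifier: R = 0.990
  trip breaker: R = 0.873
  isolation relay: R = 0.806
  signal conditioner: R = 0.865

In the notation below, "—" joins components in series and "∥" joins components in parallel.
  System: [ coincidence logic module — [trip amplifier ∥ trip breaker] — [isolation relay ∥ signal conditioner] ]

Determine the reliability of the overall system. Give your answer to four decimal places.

Parallel (trip amplifier and trip breaker): 1 − (1 − 0.990000)(1 − 0.873000) = 0.998730
Parallel (isolation relay and signal conditioner): 1 − (1 − 0.806000)(1 − 0.865000) = 0.973810
Series (coincidence logic module, [0.998730], and [0.973810]): 0.967000 × 0.998730 × 0.973810 = 0.9405

0.9405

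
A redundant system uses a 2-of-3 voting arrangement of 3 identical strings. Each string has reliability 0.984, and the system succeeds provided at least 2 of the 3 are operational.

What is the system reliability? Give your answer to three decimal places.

R = Σ_{i=2}^{3} C(3,i) p^i (1−p)^{3−i} with p = 0.984
C(3,2)·0.984^2·0.016^1 = 0.04648
C(3,3)·0.984^3·0.016^0 = 0.95276
Sum = 0.999

0.999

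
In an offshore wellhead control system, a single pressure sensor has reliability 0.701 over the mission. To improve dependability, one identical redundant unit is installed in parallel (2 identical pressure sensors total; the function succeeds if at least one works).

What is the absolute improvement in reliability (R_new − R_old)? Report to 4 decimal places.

0.2096

R_before = 0.701
R_after = 1 − (1 − 0.701)^2 = 0.9106
ΔR = 0.9106 − 0.701 = 0.2096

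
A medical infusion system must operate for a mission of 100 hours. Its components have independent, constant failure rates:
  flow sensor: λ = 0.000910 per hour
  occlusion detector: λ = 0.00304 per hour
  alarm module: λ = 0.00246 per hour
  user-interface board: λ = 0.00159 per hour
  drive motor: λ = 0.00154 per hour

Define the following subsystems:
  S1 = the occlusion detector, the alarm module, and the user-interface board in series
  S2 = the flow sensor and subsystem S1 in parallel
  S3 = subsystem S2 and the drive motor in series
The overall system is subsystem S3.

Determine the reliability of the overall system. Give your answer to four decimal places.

0.8194

R(flow sensor) = exp(−0.000910 × 100) = 0.913018
R(occlusion detector) = exp(−0.00304 × 100) = 0.737861
R(alarm module) = exp(−0.00246 × 100) = 0.781922
R(user-interface board) = exp(−0.00159 × 100) = 0.852996
R(drive motor) = exp(−0.00154 × 100) = 0.857272
Series (occlusion detector, alarm module, and user-interface board): 0.737861 × 0.781922 × 0.852996 = 0.492136
Parallel (flow sensor and [0.492136]): 1 − (1 − 0.913018)(1 − 0.492136) = 0.955825
Series ([0.955825] and drive motor): 0.955825 × 0.857272 = 0.8194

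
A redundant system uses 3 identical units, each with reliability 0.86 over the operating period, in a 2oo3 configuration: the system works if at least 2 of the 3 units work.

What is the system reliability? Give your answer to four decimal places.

R = Σ_{i=2}^{3} C(3,i) p^i (1−p)^{3−i} with p = 0.86
C(3,2)·0.86^2·0.14^1 = 0.310632
C(3,3)·0.86^3·0.14^0 = 0.636056
Sum = 0.9467

0.9467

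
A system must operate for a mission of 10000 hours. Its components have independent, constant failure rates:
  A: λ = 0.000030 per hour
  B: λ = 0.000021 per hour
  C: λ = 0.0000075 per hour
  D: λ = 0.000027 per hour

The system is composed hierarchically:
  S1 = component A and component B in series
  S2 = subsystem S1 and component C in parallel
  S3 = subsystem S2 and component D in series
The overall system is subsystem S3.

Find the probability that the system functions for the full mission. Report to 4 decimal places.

0.7413

R(A) = exp(−0.000030 × 10000) = 0.740818
R(B) = exp(−0.000021 × 10000) = 0.810584
R(C) = exp(−0.0000075 × 10000) = 0.927743
R(D) = exp(−0.000027 × 10000) = 0.763379
Series (A and B): 0.740818 × 0.810584 = 0.600495
Parallel ([0.600495] and C): 1 − (1 − 0.600495)(1 − 0.927743) = 0.971133
Series ([0.971133] and D): 0.971133 × 0.763379 = 0.7413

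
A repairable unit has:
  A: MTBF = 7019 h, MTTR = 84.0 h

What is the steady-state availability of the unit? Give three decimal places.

A(A) = MTBF/(MTBF+MTTR) = 7019/(7019+84.0) = 0.988

0.988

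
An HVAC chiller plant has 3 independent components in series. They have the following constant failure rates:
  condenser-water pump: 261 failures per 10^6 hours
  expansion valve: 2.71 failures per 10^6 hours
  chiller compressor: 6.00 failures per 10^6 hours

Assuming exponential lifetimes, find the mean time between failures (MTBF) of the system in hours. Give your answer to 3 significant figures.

3710

Series of exponential components: λ_sys = Σ λ_i
λ_sys = 0.000261 + 0.00000271 + 0.00000600 = 2.6971e-04 /h
MTBF = 1 / λ_sys = 3710 h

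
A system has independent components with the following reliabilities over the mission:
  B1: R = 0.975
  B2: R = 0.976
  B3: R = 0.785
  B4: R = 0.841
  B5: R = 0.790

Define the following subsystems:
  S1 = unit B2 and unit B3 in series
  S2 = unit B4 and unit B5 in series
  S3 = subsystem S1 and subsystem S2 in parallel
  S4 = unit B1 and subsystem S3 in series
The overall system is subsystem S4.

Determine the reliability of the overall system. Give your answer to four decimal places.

Series (B2 and B3): 0.976000 × 0.785000 = 0.766160
Series (B4 and B5): 0.841000 × 0.790000 = 0.664390
Parallel ([0.766160] and [0.664390]): 1 − (1 − 0.766160)(1 − 0.664390) = 0.921521
Series (B1 and [0.921521]): 0.975000 × 0.921521 = 0.8985

0.8985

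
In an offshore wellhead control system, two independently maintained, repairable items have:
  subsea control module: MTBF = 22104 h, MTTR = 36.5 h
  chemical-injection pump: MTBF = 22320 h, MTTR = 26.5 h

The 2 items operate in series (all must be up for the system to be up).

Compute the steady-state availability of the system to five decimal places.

0.99717

A(subsea control module) = MTBF/(MTBF+MTTR) = 22104/(22104+36.5) = 0.998351
A(chemical-injection pump) = MTBF/(MTBF+MTTR) = 22320/(22320+26.5) = 0.998814
Series availability: 0.998351 × 0.998814 = 0.99717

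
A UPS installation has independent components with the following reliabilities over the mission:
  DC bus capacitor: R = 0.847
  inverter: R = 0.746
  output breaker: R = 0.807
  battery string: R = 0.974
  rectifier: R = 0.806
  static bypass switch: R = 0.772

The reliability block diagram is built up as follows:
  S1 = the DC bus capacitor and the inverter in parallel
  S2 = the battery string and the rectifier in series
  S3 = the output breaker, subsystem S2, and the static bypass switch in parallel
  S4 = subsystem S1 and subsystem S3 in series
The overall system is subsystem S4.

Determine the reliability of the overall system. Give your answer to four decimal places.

Parallel (DC bus capacitor and inverter): 1 − (1 − 0.847000)(1 − 0.746000) = 0.961138
Series (battery string and rectifier): 0.974000 × 0.806000 = 0.785044
Parallel (output breaker, [0.785044], and static bypass switch): 1 − (1 − 0.807000)(1 − 0.785044)(1 − 0.772000) = 0.990541
Series ([0.961138] and [0.990541]): 0.961138 × 0.990541 = 0.9520

0.9520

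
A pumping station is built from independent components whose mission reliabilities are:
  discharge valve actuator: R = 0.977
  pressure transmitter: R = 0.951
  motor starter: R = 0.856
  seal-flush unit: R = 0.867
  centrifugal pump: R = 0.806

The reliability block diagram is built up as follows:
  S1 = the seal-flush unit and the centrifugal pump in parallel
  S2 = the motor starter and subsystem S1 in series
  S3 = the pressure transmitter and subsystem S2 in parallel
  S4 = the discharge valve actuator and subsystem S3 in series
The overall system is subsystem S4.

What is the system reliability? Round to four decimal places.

Parallel (seal-flush unit and centrifugal pump): 1 − (1 − 0.867000)(1 − 0.806000) = 0.974198
Series (motor starter and [0.974198]): 0.856000 × 0.974198 = 0.833913
Parallel (pressure transmitter and [0.833913]): 1 − (1 − 0.951000)(1 − 0.833913) = 0.991862
Series (discharge valve actuator and [0.991862]): 0.977000 × 0.991862 = 0.9690

0.9690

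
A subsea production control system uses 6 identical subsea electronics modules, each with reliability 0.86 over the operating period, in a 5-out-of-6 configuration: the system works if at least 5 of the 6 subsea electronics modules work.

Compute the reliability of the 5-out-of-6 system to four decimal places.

R = Σ_{i=5}^{6} C(6,i) p^i (1−p)^{6−i} with p = 0.86
C(6,5)·0.86^5·0.14^1 = 0.395159
C(6,6)·0.86^6·0.14^0 = 0.404567
Sum = 0.7997

0.7997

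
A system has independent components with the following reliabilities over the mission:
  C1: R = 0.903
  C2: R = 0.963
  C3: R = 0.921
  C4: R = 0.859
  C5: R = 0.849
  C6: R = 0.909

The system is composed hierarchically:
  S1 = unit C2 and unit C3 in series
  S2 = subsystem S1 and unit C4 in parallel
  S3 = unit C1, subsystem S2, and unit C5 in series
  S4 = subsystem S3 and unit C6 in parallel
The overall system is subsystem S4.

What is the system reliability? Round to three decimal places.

0.978

Series (C2 and C3): 0.96300 × 0.92100 = 0.88692
Parallel ([0.88692] and C4): 1 − (1 − 0.88692)(1 − 0.85900) = 0.98406
Series (C1, [0.98406], and C5): 0.90300 × 0.98406 × 0.84900 = 0.75443
Parallel ([0.75443] and C6): 1 − (1 − 0.75443)(1 − 0.90900) = 0.978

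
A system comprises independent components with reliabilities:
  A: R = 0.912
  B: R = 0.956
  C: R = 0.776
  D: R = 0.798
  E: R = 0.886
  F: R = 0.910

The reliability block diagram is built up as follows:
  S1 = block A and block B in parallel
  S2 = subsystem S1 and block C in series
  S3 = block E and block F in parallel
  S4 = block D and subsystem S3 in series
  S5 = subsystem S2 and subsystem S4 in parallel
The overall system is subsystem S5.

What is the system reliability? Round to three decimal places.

Parallel (A and B): 1 − (1 − 0.91200)(1 − 0.95600) = 0.99613
Series ([0.99613] and C): 0.99613 × 0.77600 = 0.77300
Parallel (E and F): 1 − (1 − 0.88600)(1 − 0.91000) = 0.98974
Series (D and [0.98974]): 0.79800 × 0.98974 = 0.78981
Parallel ([0.77300] and [0.78981]): 1 − (1 − 0.77300)(1 − 0.78981) = 0.952

0.952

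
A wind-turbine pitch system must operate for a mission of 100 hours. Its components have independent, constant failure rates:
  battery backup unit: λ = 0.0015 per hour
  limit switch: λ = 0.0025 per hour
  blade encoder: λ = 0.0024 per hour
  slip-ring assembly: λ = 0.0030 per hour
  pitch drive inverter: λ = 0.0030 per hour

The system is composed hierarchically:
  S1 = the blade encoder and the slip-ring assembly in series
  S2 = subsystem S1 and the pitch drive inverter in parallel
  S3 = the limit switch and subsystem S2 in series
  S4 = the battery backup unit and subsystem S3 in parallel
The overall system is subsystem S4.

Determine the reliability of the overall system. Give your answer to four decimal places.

R(battery backup unit) = exp(−0.0015 × 100) = 0.860708
R(limit switch) = exp(−0.0025 × 100) = 0.778801
R(blade encoder) = exp(−0.0024 × 100) = 0.786628
R(slip-ring assembly) = exp(−0.0030 × 100) = 0.740818
R(pitch drive inverter) = exp(−0.0030 × 100) = 0.740818
Series (blade encoder and slip-ring assembly): 0.786628 × 0.740818 = 0.582748
Parallel ([0.582748] and pitch drive inverter): 1 − (1 − 0.582748)(1 − 0.740818) = 0.891856
Series (limit switch and [0.891856]): 0.778801 × 0.891856 = 0.694578
Parallel (battery backup unit and [0.694578]): 1 − (1 − 0.860708)(1 − 0.694578) = 0.9575

0.9575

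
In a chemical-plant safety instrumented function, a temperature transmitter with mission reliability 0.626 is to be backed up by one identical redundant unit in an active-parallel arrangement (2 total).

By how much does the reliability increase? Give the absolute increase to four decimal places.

R_before = 0.626
R_after = 1 − (1 − 0.626)^2 = 0.8601
ΔR = 0.8601 − 0.626 = 0.2341

0.2341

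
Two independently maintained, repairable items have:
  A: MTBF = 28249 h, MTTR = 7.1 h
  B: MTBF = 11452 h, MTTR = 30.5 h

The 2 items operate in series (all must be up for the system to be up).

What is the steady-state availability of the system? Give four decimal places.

A(A) = MTBF/(MTBF+MTTR) = 28249/(28249+7.1) = 0.999749
A(B) = MTBF/(MTBF+MTTR) = 11452/(11452+30.5) = 0.997344
Series availability: 0.999749 × 0.997344 = 0.9971

0.9971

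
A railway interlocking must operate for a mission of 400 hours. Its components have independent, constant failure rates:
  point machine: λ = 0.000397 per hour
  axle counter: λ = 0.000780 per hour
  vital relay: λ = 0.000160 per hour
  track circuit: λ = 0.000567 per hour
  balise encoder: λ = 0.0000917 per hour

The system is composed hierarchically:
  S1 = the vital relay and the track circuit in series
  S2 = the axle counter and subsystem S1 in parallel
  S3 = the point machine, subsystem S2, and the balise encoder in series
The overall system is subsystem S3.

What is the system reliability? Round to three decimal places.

R(point machine) = exp(−0.000397 × 400) = 0.85317
R(axle counter) = exp(−0.000780 × 400) = 0.73198
R(vital relay) = exp(−0.000160 × 400) = 0.93800
R(track circuit) = exp(−0.000567 × 400) = 0.79708
R(balise encoder) = exp(−0.0000917 × 400) = 0.96398
Series (vital relay and track circuit): 0.93800 × 0.79708 = 0.74766
Parallel (axle counter and [0.74766]): 1 − (1 − 0.73198)(1 − 0.74766) = 0.93237
Series (point machine, [0.93237], and balise encoder): 0.85317 × 0.93237 × 0.96398 = 0.767

0.767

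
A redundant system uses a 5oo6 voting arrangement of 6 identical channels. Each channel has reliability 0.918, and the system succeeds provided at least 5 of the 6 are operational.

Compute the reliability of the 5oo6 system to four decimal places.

R = Σ_{i=5}^{6} C(6,i) p^i (1−p)^{6−i} with p = 0.918
C(6,5)·0.918^5·0.082^1 = 0.320759
C(6,6)·0.918^6·0.082^0 = 0.598489
Sum = 0.9192

0.9192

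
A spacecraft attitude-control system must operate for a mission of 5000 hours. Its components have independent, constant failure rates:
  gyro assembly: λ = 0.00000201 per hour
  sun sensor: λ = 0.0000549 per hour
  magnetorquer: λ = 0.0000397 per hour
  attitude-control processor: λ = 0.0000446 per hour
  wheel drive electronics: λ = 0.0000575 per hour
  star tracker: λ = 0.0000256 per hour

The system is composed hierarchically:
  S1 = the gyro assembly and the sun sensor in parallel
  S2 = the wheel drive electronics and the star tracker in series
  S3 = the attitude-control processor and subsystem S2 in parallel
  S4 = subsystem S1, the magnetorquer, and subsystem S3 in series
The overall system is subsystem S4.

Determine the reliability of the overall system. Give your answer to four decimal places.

0.7624

R(gyro assembly) = exp(−0.00000201 × 5000) = 0.990000
R(sun sensor) = exp(−0.0000549 × 5000) = 0.759952
R(magnetorquer) = exp(−0.0000397 × 5000) = 0.819960
R(attitude-control processor) = exp(−0.0000446 × 5000) = 0.800115
R(wheel drive electronics) = exp(−0.0000575 × 5000) = 0.750137
R(star tracker) = exp(−0.0000256 × 5000) = 0.879853
Parallel (gyro assembly and sun sensor): 1 − (1 − 0.990000)(1 − 0.759952) = 0.997600
Series (wheel drive electronics and star tracker): 0.750137 × 0.879853 = 0.660010
Parallel (attitude-control processor and [0.660010]): 1 − (1 − 0.800115)(1 − 0.660010) = 0.932041
Series ([0.997600], magnetorquer, and [0.932041]): 0.997600 × 0.819960 × 0.932041 = 0.7624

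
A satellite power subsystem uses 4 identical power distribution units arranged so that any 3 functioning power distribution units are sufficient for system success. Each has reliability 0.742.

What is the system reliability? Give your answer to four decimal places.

R = Σ_{i=3}^{4} C(4,i) p^i (1−p)^{4−i} with p = 0.742
C(4,3)·0.742^3·0.258^1 = 0.421591
C(4,4)·0.742^4·0.258^0 = 0.303121
Sum = 0.7247

0.7247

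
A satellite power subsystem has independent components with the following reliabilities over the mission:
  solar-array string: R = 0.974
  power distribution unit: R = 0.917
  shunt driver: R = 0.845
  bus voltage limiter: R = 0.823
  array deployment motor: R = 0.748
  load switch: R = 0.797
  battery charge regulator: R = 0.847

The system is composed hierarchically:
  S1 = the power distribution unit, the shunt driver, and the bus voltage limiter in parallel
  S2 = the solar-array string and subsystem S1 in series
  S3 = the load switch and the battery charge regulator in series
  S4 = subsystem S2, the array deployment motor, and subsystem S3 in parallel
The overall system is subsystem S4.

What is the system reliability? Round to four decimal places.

Parallel (power distribution unit, shunt driver, and bus voltage limiter): 1 − (1 − 0.917000)(1 − 0.845000)(1 − 0.823000) = 0.997723
Series (solar-array string and [0.997723]): 0.974000 × 0.997723 = 0.971782
Series (load switch and battery charge regulator): 0.797000 × 0.847000 = 0.675059
Parallel ([0.971782], array deployment motor, and [0.675059]): 1 − (1 − 0.971782)(1 − 0.748000)(1 − 0.675059) = 0.9977

0.9977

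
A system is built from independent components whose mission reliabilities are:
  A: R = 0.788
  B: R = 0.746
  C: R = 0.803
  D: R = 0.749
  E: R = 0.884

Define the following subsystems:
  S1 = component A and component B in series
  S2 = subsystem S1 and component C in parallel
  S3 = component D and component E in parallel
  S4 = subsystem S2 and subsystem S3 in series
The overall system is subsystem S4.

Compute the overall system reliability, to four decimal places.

0.8921

Series (A and B): 0.788000 × 0.746000 = 0.587848
Parallel ([0.587848] and C): 1 − (1 − 0.587848)(1 − 0.803000) = 0.918806
Parallel (D and E): 1 − (1 − 0.749000)(1 − 0.884000) = 0.970884
Series ([0.918806] and [0.970884]): 0.918806 × 0.970884 = 0.8921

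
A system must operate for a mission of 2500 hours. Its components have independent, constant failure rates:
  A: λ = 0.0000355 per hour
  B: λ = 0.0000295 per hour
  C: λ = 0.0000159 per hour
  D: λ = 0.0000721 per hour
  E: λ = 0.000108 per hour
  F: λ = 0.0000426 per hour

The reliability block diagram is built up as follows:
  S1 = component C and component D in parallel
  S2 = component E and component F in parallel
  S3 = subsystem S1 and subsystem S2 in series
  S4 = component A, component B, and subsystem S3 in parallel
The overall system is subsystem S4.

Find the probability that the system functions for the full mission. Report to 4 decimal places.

R(A) = exp(−0.0000355 × 2500) = 0.915074
R(B) = exp(−0.0000295 × 2500) = 0.928904
R(C) = exp(−0.0000159 × 2500) = 0.961030
R(D) = exp(−0.0000721 × 2500) = 0.835061
R(E) = exp(−0.000108 × 2500) = 0.763379
R(F) = exp(−0.0000426 × 2500) = 0.898975
Parallel (C and D): 1 − (1 − 0.961030)(1 − 0.835061) = 0.993572
Parallel (E and F): 1 − (1 − 0.763379)(1 − 0.898975) = 0.976095
Series ([0.993572] and [0.976095]): 0.993572 × 0.976095 = 0.969821
Parallel (A, B, and [0.969821]): 1 − (1 − 0.915074)(1 − 0.928904)(1 − 0.969821) = 0.9998

0.9998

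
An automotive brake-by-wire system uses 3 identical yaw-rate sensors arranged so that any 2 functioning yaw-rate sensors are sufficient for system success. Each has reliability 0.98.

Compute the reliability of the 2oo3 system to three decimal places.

R = Σ_{i=2}^{3} C(3,i) p^i (1−p)^{3−i} with p = 0.98
C(3,2)·0.98^2·0.02^1 = 0.05762
C(3,3)·0.98^3·0.02^0 = 0.94119
Sum = 0.999

0.999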